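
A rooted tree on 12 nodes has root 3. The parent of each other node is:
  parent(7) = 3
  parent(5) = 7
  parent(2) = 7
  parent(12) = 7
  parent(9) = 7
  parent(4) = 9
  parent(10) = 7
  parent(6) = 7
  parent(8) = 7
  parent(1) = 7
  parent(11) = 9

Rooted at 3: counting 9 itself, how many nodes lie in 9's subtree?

9's subtree: {9, 11, 4}, size 3.

3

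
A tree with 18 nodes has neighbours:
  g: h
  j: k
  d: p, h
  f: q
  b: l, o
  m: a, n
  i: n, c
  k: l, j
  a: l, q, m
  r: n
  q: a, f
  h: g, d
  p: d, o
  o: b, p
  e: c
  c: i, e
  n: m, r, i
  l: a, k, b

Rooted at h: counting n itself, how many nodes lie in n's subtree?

5

The subtree rooted at n contains: n, r, i, c, e — 5 nodes.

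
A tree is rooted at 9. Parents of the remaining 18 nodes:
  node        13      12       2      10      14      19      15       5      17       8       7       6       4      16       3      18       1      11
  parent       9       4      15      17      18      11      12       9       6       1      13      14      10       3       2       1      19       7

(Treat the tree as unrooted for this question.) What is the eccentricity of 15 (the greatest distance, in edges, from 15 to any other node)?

A farthest node from 15 is 5.
The path 15 – 12 – 4 – 10 – 17 – 6 – 14 – 18 – 1 – 19 – 11 – 7 – 13 – 9 – 5 has 14 edges.

14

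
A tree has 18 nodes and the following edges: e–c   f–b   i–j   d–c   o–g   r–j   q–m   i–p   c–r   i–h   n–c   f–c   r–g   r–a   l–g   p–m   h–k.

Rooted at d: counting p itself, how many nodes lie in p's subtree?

3

p's subtree: {p, m, q}, size 3.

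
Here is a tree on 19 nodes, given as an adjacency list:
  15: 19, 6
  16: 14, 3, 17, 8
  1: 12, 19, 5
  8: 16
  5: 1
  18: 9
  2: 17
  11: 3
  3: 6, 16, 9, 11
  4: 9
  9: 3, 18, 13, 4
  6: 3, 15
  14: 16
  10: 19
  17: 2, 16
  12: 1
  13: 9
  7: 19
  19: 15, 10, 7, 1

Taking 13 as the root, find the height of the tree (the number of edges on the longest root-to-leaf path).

12 sits deepest: 13 – 9 – 3 – 6 – 15 – 19 – 1 – 12 — 7 edges from the root.

7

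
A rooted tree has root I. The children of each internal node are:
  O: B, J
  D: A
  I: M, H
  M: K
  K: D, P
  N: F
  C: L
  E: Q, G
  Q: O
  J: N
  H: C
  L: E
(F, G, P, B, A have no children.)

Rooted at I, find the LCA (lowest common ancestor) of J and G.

E

J's ancestor chain is J, O, Q, E, L, C, H, I and G's is G, E, L, C, H, I; they first meet at E.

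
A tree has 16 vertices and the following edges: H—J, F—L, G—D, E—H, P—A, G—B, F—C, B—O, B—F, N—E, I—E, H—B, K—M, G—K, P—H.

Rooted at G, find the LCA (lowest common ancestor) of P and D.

P's ancestor chain is P, H, B, G and D's is D, G; they first meet at G.

G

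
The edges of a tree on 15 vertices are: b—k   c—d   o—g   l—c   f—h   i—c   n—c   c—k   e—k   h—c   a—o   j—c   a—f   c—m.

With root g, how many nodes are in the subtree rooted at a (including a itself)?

Descendants of a (including itself): a, f, h, c, k, i, n, j, d, l, m, b, e. That's 13.

13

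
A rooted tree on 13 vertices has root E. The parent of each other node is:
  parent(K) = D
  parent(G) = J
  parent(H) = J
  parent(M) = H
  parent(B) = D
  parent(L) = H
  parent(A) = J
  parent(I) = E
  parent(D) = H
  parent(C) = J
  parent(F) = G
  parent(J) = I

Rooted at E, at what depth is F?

4

Path from E to F: E–I–J–G–F, which has 4 edges.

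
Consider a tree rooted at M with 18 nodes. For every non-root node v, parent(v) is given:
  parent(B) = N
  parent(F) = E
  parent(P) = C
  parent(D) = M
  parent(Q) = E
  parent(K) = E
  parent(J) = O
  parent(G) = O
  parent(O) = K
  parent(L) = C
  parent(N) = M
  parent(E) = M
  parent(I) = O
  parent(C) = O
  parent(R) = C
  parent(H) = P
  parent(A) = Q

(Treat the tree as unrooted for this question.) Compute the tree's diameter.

Starting from B, a farthest node is H at distance 8.
One longest path: B-N-M-E-K-O-C-P-H.
So the diameter is 8.

8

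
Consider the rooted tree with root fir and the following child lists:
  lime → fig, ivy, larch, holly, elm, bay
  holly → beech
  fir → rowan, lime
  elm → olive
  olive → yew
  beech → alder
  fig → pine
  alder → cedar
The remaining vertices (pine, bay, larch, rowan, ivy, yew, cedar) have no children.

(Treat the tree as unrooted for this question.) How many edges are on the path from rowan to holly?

The path is rowan–fir–lime–holly, which has 3 edges.

3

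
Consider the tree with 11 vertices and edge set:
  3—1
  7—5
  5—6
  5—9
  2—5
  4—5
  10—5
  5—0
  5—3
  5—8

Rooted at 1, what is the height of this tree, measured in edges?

A deepest node is 0, reached by 1 – 3 – 5 – 0.
That path has 3 edges, so the height is 3.

3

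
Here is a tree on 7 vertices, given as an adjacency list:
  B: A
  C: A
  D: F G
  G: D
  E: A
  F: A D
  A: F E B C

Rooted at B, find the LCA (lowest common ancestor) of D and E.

A

Ancestors of D (toward the root): D, F, A, B.
Ancestors of E: E, A, B.
The deepest node appearing in both lists is A.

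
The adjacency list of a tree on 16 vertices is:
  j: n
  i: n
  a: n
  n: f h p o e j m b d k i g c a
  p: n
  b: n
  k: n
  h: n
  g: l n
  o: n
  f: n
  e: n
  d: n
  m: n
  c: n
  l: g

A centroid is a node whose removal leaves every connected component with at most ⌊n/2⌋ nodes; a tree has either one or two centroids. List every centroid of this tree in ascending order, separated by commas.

n

If n is removed the pieces have sizes 2, 1, 1, 1, 1, 1, 1, 1, 1, 1, 1, 1, 1, 1, all ≤ ⌊16/2⌋ = 8.
Every other node leaves some component of size > 8, so the centroid is unique.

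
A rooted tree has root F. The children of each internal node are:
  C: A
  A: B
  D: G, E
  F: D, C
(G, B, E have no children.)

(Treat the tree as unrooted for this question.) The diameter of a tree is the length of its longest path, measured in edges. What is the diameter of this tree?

5

BFS from B reaches G last, at distance 5; BFS from G confirms no node is farther.
Path: B–A–C–F–D–G.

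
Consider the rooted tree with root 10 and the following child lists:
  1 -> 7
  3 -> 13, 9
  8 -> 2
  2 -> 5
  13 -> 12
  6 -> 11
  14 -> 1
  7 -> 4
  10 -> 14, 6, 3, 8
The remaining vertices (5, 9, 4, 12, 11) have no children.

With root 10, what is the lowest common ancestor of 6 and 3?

10

Path 6→root: 6 10; path 3→root: 3 10.
First common node: 10.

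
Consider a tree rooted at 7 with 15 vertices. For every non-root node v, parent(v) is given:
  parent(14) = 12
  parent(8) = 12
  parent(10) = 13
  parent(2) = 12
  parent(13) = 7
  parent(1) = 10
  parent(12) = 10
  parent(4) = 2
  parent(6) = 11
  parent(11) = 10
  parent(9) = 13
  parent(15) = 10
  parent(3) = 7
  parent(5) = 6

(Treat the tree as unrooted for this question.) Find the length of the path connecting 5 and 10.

The path is 5–6–11–10, which has 3 edges.

3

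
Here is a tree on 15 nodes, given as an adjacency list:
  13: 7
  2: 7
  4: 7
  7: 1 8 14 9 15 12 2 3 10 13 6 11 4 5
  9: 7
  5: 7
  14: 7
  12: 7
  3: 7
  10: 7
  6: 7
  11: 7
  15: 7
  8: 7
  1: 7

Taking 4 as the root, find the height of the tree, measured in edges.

2

1 sits deepest: 4–7–1 — 2 edges from the root.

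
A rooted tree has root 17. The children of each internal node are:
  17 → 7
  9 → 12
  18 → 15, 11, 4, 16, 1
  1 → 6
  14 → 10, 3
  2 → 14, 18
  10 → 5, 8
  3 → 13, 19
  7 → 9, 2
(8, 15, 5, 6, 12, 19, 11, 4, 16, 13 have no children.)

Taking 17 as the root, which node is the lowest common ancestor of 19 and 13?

3

Ancestors of 19 (toward the root): 19, 3, 14, 2, 7, 17.
Ancestors of 13: 13, 3, 14, 2, 7, 17.
The deepest node appearing in both lists is 3.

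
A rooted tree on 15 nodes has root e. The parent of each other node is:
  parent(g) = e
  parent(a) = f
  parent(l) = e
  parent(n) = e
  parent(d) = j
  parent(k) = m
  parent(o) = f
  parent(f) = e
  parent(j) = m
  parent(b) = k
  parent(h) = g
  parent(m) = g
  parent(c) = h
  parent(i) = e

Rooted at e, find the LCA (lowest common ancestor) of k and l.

e

Ancestors of k (toward the root): k, m, g, e.
Ancestors of l: l, e.
The deepest node appearing in both lists is e.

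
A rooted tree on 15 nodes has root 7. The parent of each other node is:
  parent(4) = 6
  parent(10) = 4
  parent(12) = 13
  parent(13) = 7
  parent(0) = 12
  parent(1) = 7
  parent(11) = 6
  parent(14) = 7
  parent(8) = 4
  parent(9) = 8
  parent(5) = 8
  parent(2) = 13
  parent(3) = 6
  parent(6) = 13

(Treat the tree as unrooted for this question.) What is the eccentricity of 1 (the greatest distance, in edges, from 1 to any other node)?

6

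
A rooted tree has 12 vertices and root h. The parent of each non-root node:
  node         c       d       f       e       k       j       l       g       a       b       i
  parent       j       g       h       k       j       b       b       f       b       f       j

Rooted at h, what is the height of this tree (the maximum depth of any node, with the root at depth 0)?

5

A deepest node is e, reached by h–f–b–j–k–e.
That path has 5 edges, so the height is 5.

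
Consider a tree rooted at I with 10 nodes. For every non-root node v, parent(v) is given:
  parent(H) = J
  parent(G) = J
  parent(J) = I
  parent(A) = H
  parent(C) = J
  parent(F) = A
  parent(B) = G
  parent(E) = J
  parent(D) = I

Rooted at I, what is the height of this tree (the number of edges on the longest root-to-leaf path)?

4

The longest root-to-leaf path is I → J → H → A → F (4 edges).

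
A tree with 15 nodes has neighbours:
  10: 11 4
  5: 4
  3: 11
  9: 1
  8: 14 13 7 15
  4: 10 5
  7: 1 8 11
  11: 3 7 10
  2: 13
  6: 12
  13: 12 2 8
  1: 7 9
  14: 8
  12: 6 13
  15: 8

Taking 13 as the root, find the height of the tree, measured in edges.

6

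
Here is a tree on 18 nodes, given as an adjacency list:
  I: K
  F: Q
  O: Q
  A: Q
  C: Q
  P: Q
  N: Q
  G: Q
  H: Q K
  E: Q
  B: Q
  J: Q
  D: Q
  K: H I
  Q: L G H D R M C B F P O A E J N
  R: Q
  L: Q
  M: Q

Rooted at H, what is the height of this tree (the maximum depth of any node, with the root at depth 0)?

A deepest node is D, reached by H–Q–D.
That path has 2 edges, so the height is 2.

2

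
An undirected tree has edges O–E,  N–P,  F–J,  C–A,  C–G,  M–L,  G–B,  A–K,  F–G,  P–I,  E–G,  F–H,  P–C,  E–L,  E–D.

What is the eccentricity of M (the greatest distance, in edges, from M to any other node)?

6

A farthest node from M is N (I, K also at distance 6).
The path M – L – E – G – C – P – N has 6 edges.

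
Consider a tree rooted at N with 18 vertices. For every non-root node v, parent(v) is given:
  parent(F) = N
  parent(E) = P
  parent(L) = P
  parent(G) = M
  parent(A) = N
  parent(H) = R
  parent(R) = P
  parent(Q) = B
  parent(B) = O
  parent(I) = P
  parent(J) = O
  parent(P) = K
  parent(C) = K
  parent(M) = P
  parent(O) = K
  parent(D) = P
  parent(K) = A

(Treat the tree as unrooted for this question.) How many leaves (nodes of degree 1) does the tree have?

10

Degree-1 nodes: C, D, E, F, G, H, I, J, L, Q — 10 of them.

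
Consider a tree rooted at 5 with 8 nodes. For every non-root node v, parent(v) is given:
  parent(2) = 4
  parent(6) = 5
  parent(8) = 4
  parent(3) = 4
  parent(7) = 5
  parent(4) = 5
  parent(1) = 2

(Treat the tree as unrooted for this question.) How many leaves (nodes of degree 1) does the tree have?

The leaves are 1, 3, 6, 7, 8.
That is 5 leaves.

5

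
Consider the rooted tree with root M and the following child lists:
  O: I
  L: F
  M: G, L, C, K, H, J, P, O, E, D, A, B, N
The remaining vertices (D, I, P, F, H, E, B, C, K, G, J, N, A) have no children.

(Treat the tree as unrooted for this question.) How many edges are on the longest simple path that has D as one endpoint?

A farthest node from D is F (I also at distance 3).
The path D-M-L-F has 3 edges.

3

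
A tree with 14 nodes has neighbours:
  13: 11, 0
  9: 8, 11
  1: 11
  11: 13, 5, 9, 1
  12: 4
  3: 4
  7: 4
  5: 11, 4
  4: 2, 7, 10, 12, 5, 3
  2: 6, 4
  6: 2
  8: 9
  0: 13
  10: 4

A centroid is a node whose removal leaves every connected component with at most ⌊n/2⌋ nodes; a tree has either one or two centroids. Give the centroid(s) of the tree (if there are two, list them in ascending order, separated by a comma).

4, 5

If 4 is removed the pieces have sizes 7, 2, 1, 1, 1, 1, all ≤ ⌊14/2⌋ = 7.
Its neighbour 5 also leaves a largest component of size 7, so both are centroids.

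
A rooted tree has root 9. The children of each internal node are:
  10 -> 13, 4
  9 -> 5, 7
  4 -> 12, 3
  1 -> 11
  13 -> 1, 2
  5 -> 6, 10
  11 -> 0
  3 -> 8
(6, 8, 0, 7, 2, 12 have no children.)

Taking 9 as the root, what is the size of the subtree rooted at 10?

10

10's subtree: {10, 13, 4, 2, 1, 12, 3, 11, 8, 0}, size 10.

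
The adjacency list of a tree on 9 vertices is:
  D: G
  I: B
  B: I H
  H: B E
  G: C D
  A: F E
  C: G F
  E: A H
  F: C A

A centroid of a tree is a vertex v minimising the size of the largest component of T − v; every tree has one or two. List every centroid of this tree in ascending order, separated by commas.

A

If A is removed the pieces have sizes 4, 4, all ≤ ⌊9/2⌋ = 4.
No neighbour of A does as well, so A is the unique centroid.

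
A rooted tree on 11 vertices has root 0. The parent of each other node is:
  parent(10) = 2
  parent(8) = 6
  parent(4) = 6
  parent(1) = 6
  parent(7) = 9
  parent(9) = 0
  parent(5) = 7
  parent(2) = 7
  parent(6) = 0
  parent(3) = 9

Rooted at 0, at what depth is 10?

4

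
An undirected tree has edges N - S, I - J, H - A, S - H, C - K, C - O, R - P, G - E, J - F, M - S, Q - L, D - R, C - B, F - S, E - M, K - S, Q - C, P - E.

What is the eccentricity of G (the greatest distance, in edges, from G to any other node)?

7

Distances from G peak at 7, attained at L.
G-E-M-S-K-C-Q-L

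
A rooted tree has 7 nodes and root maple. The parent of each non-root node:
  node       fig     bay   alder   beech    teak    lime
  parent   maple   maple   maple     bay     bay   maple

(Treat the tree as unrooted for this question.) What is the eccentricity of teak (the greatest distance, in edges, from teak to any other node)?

A farthest node from teak is lime (alder, fig also at distance 3).
The path teak-bay-maple-lime has 3 edges.

3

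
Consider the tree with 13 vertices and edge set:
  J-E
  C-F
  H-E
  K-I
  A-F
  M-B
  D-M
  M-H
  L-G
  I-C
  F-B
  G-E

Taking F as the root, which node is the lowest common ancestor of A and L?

A's ancestor chain is A, F and L's is L, G, E, H, M, B, F; they first meet at F.

F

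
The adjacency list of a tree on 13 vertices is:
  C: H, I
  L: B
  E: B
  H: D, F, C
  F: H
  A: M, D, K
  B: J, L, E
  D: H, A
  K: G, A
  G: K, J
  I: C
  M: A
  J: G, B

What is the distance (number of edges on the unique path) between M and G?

3

M - A - K - G: 3 edges.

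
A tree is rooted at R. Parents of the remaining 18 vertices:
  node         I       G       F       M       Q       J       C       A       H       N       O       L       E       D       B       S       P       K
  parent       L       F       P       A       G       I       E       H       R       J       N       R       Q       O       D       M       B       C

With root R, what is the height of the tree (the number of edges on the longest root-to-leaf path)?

A deepest node is K, reached by R – L – I – J – N – O – D – B – P – F – G – Q – E – C – K.
That path has 14 edges, so the height is 14.

14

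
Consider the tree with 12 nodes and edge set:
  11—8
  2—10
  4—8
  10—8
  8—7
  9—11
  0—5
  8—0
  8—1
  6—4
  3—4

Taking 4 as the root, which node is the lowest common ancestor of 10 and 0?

8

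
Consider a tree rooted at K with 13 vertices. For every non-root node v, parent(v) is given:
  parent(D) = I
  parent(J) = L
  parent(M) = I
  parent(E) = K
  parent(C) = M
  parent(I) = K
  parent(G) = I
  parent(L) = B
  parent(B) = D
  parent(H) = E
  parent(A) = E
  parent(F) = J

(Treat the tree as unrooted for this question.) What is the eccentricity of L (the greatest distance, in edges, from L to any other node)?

A farthest node from L is A (H also at distance 6).
The path L–B–D–I–K–E–A has 6 edges.

6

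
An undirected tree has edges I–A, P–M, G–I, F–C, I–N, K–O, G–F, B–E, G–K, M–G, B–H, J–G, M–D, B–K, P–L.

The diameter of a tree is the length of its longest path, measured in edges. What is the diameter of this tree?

6

Starting from E, a farthest node is L at distance 6.
One longest path: E–B–K–G–M–P–L.
So the diameter is 6.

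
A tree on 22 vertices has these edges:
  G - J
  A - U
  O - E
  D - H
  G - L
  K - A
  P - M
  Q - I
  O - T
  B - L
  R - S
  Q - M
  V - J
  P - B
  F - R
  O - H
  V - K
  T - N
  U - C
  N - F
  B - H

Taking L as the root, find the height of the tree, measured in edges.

A deepest node is S, reached by L – B – H – O – T – N – F – R – S.
That path has 8 edges, so the height is 8.

8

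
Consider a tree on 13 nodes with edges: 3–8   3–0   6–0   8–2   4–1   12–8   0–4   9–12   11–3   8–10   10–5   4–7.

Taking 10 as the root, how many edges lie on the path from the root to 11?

Path from 10 to 11: 10 – 8 – 3 – 11, which has 3 edges.

3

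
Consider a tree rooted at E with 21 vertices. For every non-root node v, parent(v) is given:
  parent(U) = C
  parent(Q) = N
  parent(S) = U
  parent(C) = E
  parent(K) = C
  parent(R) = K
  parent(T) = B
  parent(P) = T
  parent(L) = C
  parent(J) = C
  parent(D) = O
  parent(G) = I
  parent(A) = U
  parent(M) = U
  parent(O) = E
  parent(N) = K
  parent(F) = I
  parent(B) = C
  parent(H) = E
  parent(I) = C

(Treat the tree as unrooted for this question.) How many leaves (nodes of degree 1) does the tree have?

Degree-1 nodes: A, D, F, G, H, J, L, M, P, Q, R, S — 12 of them.

12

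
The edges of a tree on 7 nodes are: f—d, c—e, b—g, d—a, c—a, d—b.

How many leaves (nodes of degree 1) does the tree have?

3

Exactly 3 nodes have a single neighbour: e, f, g.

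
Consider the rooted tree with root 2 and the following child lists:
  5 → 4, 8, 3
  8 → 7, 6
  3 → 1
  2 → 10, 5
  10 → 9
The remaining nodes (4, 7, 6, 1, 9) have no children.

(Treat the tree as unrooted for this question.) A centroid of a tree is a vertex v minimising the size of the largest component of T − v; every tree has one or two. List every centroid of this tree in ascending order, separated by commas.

5

Removing 5 splits the tree into components of sizes 3, 3, 2, 1; the largest is 3 ≤ ⌊10/2⌋ = 5.
Every other node leaves some component of size > 5, so the centroid is unique.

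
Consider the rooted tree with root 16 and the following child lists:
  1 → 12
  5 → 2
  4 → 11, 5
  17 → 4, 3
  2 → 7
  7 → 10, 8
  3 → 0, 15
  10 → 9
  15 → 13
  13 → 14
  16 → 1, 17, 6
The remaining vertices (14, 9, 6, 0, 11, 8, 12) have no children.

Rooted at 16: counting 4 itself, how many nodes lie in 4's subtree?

Descendants of 4 (including itself): 4, 5, 11, 2, 7, 10, 8, 9. That's 8.

8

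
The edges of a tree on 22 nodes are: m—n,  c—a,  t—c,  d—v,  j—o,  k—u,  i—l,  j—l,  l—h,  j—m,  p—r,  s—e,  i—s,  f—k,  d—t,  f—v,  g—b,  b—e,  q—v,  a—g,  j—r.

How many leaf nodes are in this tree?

6

Degree-1 nodes: h, n, o, p, q, u — 6 of them.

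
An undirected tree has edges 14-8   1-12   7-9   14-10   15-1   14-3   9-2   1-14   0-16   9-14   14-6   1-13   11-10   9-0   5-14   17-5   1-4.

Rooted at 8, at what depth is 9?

2

Climbing from 9 to the root: 9 – 14 – 8. That's 2 steps.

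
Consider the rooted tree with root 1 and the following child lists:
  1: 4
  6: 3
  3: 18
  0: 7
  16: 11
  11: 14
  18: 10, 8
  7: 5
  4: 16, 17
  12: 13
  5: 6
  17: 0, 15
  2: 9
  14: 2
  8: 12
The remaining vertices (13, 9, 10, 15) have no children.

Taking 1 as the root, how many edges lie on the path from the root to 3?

1–4–17–0–7–5–6–3 — 7 edges.

7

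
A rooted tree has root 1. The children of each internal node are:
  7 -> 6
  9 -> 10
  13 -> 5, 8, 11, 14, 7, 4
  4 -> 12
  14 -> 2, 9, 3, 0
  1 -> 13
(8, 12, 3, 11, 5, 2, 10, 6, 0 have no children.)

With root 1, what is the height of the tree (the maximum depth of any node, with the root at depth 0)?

The longest root-to-leaf path is 1–13–14–9–10 (4 edges).

4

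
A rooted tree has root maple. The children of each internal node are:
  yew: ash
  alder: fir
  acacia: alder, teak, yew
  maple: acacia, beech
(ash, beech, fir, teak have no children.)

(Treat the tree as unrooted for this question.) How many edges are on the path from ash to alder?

Walking from ash: ash - yew - acacia - alder. Length 3.

3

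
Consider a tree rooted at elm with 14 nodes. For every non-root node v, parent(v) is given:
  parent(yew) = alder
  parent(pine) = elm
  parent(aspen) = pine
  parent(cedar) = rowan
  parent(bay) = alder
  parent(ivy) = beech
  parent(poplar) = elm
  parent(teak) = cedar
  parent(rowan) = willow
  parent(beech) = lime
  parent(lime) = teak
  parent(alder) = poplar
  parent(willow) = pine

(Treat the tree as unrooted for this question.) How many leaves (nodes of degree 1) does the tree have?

4

Degree-1 nodes: aspen, bay, ivy, yew — 4 of them.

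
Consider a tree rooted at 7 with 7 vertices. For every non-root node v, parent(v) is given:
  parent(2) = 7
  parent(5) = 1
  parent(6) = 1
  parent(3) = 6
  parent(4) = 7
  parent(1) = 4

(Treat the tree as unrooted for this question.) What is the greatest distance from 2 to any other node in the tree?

A farthest node from 2 is 3.
The path 2–7–4–1–6–3 has 5 edges.

5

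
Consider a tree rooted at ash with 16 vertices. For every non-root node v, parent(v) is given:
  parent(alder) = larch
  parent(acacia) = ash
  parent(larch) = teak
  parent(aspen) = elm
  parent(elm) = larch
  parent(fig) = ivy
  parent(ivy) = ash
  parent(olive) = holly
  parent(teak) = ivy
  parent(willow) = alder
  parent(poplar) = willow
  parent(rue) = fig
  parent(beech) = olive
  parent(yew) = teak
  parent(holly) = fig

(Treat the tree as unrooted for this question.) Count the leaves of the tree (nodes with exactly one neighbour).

6

The leaves are acacia, aspen, beech, poplar, rue, yew.
That is 6 leaves.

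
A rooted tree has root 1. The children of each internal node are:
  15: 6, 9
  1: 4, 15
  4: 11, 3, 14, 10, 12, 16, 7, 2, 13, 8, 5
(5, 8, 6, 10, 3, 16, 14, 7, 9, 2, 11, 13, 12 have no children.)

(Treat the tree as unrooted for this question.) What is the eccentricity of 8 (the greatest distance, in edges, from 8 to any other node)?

A farthest node from 8 is 6 (9 also at distance 4).
The path 8 – 4 – 1 – 15 – 6 has 4 edges.

4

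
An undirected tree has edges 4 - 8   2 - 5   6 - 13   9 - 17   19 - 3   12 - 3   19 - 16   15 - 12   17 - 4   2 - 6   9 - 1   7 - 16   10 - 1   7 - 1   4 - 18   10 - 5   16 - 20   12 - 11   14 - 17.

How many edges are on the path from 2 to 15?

9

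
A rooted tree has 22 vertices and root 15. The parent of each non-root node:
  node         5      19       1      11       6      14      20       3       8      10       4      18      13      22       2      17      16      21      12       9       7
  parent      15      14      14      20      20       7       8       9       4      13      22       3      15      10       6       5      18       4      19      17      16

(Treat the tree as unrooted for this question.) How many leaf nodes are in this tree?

5

Degree-1 nodes: 1, 2, 11, 12, 21 — 5 of them.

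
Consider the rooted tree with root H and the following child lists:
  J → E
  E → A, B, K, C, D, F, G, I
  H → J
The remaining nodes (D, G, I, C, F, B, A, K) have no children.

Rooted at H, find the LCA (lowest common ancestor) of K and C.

E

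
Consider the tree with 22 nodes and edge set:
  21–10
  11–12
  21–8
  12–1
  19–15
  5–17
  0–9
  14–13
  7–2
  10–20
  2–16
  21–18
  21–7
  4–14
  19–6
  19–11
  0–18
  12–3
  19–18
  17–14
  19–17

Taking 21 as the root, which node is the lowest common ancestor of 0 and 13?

18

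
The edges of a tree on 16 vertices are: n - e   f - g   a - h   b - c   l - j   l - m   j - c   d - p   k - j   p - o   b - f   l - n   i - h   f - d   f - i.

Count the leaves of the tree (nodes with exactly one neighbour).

6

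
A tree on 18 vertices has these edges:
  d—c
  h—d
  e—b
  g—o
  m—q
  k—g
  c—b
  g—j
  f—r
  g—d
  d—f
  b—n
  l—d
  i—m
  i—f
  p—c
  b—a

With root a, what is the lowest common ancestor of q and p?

c

Ancestors of q (toward the root): q, m, i, f, d, c, b, a.
Ancestors of p: p, c, b, a.
The deepest node appearing in both lists is c.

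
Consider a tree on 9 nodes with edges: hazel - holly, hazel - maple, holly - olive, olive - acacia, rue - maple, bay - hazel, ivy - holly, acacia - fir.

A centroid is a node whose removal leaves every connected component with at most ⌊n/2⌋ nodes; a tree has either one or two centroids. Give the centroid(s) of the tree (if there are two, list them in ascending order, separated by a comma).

holly

If holly is removed the pieces have sizes 4, 3, 1, all ≤ ⌊9/2⌋ = 4.
Every other node leaves some component of size > 4, so the centroid is unique.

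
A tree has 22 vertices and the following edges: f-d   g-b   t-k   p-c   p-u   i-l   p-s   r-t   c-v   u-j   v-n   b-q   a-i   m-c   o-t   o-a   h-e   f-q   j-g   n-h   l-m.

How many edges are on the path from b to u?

3

Walking from b: b–g–j–u. Length 3.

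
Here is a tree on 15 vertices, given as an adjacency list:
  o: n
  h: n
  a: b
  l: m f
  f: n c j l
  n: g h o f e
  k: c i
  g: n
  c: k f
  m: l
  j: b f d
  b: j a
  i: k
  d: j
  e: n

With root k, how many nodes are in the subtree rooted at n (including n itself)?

5

Descendants of n (including itself): n, o, e, h, g. That's 5.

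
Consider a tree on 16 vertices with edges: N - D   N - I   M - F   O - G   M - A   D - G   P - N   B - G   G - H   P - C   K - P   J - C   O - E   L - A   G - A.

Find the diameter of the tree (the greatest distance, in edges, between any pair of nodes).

8

Starting from F, a farthest node is J at distance 8.
One longest path: F-M-A-G-D-N-P-C-J.
So the diameter is 8.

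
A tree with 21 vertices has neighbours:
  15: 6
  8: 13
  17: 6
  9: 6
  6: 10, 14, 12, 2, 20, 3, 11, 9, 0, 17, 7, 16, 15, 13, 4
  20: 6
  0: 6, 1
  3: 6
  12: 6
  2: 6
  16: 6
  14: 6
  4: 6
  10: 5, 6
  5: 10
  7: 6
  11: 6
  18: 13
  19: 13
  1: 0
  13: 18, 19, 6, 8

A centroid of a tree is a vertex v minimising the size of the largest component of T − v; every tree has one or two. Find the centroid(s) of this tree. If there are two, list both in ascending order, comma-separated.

6

Delete 6: the remaining components have sizes 4, 2, 2, 1, 1, 1, 1, 1, 1, 1, 1, 1, 1, 1, 1. Max 4 ≤ 10, so 6 is a centroid.
Every other node leaves some component of size > 10, so the centroid is unique.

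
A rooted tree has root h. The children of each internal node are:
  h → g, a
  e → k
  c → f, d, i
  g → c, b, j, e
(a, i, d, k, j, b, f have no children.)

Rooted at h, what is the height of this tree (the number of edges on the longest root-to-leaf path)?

3

The longest root-to-leaf path is h – g – c – f (3 edges).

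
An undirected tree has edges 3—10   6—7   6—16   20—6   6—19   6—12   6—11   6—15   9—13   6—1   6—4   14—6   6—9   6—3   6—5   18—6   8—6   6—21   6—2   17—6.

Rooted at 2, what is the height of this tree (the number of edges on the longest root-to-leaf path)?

The longest root-to-leaf path is 2 → 6 → 3 → 10 (3 edges).

3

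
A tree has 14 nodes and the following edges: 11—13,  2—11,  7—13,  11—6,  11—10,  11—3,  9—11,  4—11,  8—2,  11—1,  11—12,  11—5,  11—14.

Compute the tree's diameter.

BFS from 7 reaches 8 last, at distance 4; BFS from 8 confirms no node is farther.
Path: 7 - 13 - 11 - 2 - 8.

4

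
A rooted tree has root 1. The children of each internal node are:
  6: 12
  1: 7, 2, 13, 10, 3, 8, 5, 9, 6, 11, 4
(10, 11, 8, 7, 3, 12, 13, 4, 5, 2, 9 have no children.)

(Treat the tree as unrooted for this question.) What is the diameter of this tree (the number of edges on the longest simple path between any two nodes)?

Starting from 12, a farthest node is 3 at distance 3.
One longest path: 12-6-1-3.
So the diameter is 3.

3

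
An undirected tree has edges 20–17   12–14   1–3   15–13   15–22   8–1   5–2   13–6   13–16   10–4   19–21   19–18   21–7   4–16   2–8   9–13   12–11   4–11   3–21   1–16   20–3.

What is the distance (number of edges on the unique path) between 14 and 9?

Walking from 14: 14–12–11–4–16–13–9. Length 6.

6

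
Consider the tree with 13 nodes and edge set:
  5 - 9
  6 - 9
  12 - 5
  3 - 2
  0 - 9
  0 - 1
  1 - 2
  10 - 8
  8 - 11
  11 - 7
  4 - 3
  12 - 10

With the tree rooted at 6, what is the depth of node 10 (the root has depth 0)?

4

Climbing from 10 to the root: 10 – 12 – 5 – 9 – 6. That's 4 steps.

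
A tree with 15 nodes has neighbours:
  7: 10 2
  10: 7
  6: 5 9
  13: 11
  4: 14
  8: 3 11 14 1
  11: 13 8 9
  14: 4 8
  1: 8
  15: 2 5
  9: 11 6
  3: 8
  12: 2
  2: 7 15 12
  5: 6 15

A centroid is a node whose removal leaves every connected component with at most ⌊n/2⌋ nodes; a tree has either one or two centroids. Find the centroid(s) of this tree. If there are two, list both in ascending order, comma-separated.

Delete 9: the remaining components have sizes 7, 7. Max 7 ≤ 7, so 9 is a centroid.
No neighbour of 9 does as well, so 9 is the unique centroid.

9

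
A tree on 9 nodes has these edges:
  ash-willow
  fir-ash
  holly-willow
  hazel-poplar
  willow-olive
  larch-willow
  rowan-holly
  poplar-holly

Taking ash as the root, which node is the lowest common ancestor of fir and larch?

fir's ancestor chain is fir, ash and larch's is larch, willow, ash; they first meet at ash.

ash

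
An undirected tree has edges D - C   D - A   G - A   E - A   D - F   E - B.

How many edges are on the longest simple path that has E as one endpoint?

3

Distances from E peak at 3, attained at F (C also at distance 3).
E-A-D-F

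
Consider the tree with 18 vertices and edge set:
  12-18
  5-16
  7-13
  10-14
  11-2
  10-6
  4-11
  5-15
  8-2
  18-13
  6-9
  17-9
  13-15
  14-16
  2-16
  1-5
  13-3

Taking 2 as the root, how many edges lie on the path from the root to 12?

Path from 2 to 12: 2 – 16 – 5 – 15 – 13 – 18 – 12, which has 6 edges.

6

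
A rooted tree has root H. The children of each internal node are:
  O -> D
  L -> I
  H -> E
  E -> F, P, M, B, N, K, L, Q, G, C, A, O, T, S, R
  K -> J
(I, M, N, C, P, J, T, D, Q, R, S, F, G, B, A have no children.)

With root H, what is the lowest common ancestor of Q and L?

Ancestors of Q (toward the root): Q, E, H.
Ancestors of L: L, E, H.
The deepest node appearing in both lists is E.

E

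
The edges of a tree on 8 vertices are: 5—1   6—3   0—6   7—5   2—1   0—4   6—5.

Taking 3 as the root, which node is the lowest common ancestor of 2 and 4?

6

Ancestors of 2 (toward the root): 2, 1, 5, 6, 3.
Ancestors of 4: 4, 0, 6, 3.
The deepest node appearing in both lists is 6.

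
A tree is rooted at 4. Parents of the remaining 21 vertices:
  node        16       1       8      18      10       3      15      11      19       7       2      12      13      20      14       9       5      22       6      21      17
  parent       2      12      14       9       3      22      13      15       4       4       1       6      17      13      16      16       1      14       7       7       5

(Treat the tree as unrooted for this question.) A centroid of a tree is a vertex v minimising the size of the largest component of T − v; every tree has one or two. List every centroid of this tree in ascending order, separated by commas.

1

If 1 is removed the pieces have sizes 9, 6, 6, all ≤ ⌊22/2⌋ = 11.
No neighbour of 1 does as well, so 1 is the unique centroid.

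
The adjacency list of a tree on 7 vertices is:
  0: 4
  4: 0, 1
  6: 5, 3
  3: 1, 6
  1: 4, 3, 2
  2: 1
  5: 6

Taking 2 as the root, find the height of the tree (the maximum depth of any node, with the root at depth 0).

4

5 sits deepest: 2 – 1 – 3 – 6 – 5 — 4 edges from the root.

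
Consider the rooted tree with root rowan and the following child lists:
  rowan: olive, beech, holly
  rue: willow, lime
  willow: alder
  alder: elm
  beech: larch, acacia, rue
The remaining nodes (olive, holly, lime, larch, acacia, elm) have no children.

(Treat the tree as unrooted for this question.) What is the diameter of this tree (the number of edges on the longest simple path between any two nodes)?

6

Starting from elm, a farthest node is holly at distance 6.
One longest path: elm-alder-willow-rue-beech-rowan-holly.
So the diameter is 6.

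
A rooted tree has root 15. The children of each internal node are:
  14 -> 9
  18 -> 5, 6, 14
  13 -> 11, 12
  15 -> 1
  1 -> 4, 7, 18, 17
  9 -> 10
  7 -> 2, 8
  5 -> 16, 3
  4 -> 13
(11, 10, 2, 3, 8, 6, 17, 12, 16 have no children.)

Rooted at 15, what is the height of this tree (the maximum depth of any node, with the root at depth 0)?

A deepest node is 10, reached by 15-1-18-14-9-10.
That path has 5 edges, so the height is 5.

5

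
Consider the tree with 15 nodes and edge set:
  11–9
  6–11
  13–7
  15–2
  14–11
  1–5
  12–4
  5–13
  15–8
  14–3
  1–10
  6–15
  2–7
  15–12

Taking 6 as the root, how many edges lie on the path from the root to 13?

Path from 6 to 13: 6 → 15 → 2 → 7 → 13, which has 4 edges.

4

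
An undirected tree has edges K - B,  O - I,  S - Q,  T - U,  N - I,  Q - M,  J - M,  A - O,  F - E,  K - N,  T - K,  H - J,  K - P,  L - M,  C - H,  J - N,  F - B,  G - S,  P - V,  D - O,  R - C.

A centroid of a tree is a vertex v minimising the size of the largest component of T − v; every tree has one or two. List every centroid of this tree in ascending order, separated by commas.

N

Delete N: the remaining components have sizes 9, 8, 4. Max 9 ≤ 11, so N is a centroid.
Every other node leaves some component of size > 11, so the centroid is unique.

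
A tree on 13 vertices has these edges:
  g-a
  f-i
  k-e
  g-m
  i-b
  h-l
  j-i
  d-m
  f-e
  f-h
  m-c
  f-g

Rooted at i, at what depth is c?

4

i–f–g–m–c — 4 edges.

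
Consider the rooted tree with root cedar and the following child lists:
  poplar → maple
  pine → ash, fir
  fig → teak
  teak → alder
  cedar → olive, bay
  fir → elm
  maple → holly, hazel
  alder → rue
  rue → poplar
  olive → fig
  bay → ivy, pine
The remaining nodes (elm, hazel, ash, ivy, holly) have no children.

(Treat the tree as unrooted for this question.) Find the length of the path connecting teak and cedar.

3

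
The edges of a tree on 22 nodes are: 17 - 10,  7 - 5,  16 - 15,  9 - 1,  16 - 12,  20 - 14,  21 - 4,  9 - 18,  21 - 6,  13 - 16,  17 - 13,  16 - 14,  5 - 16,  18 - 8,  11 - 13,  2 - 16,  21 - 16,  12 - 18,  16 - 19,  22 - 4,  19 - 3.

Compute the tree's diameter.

7

A longest path is 1 - 9 - 18 - 12 - 16 - 13 - 17 - 10, with 7 edges.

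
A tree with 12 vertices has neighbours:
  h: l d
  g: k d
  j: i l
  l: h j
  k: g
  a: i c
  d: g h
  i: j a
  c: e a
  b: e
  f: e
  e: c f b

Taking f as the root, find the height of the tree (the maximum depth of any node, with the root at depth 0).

The longest root-to-leaf path is f – e – c – a – i – j – l – h – d – g – k (10 edges).

10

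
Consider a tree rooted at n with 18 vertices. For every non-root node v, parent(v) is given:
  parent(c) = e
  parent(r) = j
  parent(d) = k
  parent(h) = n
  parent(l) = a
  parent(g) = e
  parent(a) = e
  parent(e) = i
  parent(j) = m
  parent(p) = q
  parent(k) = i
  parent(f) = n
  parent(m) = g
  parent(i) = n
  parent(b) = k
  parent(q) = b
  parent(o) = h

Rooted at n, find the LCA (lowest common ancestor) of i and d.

Path i→root: i n; path d→root: d k i n.
First common node: i.

i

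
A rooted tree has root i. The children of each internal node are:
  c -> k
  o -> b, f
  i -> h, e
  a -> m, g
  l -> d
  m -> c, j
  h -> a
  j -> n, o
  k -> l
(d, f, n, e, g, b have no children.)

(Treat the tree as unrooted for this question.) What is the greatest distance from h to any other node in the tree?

6

The node farthest from h is d, via h – a – m – c – k – l – d — 6 edges.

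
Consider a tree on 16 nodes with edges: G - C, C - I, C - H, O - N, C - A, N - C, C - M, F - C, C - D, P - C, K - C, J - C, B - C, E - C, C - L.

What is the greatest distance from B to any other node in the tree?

The node farthest from B is O, via B-C-N-O — 3 edges.

3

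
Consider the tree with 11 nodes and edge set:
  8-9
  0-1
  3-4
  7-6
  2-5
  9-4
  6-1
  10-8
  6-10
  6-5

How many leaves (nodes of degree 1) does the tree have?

The leaves are 0, 2, 3, 7.
That is 4 leaves.

4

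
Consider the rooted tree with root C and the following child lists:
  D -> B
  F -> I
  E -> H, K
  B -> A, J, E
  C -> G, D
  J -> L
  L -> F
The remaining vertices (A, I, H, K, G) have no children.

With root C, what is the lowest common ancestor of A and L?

B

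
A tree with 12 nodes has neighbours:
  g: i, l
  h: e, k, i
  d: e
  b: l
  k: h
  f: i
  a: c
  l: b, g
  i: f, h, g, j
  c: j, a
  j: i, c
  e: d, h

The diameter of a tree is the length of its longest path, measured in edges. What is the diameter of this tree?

BFS from d reaches a last, at distance 6; BFS from a confirms no node is farther.
Path: d-e-h-i-j-c-a.

6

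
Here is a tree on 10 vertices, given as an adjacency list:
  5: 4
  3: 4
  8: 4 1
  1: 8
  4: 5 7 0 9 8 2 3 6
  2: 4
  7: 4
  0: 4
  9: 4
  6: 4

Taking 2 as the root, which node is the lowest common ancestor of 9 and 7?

9's ancestor chain is 9, 4, 2 and 7's is 7, 4, 2; they first meet at 4.

4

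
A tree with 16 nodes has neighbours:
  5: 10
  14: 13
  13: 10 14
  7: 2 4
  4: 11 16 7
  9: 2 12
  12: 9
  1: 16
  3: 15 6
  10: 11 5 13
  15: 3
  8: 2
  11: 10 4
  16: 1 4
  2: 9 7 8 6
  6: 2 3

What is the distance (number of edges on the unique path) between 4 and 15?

Walking from 4: 4 - 7 - 2 - 6 - 3 - 15. Length 5.

5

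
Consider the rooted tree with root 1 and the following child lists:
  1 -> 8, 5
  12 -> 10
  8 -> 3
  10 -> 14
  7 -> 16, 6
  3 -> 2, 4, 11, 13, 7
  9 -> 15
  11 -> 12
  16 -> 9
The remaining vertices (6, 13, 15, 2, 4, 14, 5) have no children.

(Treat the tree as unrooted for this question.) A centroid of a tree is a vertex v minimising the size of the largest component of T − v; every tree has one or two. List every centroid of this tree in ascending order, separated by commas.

3

Removing 3 splits the tree into components of sizes 5, 4, 3, 1, 1, 1; the largest is 5 ≤ ⌊16/2⌋ = 8.
Every other node leaves some component of size > 8, so the centroid is unique.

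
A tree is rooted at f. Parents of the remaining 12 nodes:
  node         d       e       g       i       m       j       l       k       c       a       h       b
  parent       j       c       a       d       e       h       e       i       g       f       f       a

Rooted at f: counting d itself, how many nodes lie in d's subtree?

3

Descendants of d (including itself): d, i, k. That's 3.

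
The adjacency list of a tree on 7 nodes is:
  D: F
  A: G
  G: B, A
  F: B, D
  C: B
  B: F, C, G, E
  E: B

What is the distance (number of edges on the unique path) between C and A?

3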